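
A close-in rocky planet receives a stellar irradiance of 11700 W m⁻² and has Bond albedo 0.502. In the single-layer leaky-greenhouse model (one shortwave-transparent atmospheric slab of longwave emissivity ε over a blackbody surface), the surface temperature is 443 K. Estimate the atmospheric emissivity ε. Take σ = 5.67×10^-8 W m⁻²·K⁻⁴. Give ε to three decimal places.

0.666

TOA balance gives T_e = 400.4 K.
Inverting T_s⁴ = 2T_e⁴/(2−ε): (T_e/T_s)⁴ = 0.6670, so ε = 2(1 − 0.6670) = 0.6659.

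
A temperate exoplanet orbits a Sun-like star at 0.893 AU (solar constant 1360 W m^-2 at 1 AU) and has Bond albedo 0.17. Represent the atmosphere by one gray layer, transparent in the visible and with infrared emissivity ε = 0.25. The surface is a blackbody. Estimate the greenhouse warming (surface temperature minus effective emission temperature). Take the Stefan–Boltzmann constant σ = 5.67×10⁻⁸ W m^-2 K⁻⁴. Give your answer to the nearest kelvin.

10 K

By the inverse-square law, S = 1360/0.893² = 1705 W m^-2.
The planet radiates to space at T_e = [S(1−α)/(4σ)]^(1/4) = 281.1 K.
Surface balance with a leaky layer gives σT_s⁴ = σT_e⁴·2/(2−ε), so T_s = T_e·[2/(2−0.25)]^(1/4) = 290.6 K.
The atmosphere warms the surface by 9.541 K.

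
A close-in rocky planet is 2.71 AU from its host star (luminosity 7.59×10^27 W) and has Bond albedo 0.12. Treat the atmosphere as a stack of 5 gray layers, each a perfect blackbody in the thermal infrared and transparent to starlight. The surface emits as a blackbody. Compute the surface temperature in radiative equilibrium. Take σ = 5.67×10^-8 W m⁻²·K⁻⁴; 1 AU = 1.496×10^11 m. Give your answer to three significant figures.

d = 2.71 × 1.496×10^11 m = 4.054×10^11 m.
Spreading L over a sphere of radius d: S = 7.59×10^27/(4π·4.05×10^11²) = 3675 W m⁻².
OLR = S(1−α)/4 = 808.4 W m⁻²; the top layer radiates at T_e = 345.6 K.
For an N-layer opaque stack, T_s⁴ = (N+1)T_e⁴, hence T_s = (6)^(1/4)×345.6 K = 540.8 K.

541 K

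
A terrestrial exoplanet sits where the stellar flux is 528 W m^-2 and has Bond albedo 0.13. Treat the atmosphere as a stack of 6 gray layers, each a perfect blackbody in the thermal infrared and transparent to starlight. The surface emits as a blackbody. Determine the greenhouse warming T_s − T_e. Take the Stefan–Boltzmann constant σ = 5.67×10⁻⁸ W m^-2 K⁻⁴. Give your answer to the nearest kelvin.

133 K

Top-of-atmosphere balance: σT_e⁴ = S(1−α)/4 = 114.8 W m^-2 → T_e = 212.1 K.
Surface: T_s = (7)^¼·T_e = 345.1 K.
So the greenhouse effect raises the surface by 345.1 − 212.1 = 132.9 K.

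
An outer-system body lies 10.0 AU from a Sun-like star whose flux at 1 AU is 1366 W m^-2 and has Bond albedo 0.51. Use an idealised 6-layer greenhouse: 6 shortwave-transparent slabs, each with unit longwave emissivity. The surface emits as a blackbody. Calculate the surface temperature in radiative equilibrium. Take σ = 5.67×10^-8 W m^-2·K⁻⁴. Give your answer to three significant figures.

120 kelvin

Flux at the orbit: S = 1366/(10.0)² = 13.66 W m^-2.
The effective emission temperature is T_e = [S(1−α)/(4σ)]^¼ = 73.71 K.
Layer-by-layer balance gives σT_s⁴ = (N+1)σT_e⁴, so T_s = 7^¼·73.71 = 119.9 K.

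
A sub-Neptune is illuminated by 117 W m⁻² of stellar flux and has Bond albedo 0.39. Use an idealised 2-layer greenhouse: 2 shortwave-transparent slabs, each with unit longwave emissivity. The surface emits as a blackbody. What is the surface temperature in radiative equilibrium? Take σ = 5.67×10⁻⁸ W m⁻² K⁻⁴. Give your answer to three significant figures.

The effective emission temperature is T_e = [S(1−α)/(4σ)]^¼ = 133.2 K.
For an N-layer opaque stack, T_s⁴ = (N+1)T_e⁴, hence T_s = (3)^(1/4)×133.2 K = 175.3 K.

175 K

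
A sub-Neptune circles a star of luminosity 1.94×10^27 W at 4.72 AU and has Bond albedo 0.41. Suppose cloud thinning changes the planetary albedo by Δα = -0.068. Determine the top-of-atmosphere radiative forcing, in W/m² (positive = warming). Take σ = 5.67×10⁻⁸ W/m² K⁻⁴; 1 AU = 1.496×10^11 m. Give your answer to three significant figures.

5.26 W/m²

Orbital distance: d = 4.72 AU = 7.061×10^11 m.
S = L/(4πd²) = 309.6 W/m².
ΔF = −(S/4)Δα = −(309.6/4)×(-0.068) = 5.264 W/m².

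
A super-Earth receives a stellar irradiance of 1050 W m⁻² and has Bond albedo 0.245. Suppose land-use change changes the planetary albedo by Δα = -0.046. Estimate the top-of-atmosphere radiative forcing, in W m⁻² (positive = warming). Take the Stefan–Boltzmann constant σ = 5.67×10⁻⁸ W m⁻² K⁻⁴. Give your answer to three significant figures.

ΔF = −(S/4)Δα = −(1050/4)×(-0.046) = 12.07 W m⁻².

12.1 W m⁻²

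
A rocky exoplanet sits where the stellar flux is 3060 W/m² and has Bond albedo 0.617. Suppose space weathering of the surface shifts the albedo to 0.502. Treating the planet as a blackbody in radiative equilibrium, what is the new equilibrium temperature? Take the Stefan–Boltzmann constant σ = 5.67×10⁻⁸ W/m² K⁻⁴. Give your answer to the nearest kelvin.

With the new albedo, S(1−α₂)/4 = 381.0 W/m², so T₂ = 286.3 K.

286 kelvin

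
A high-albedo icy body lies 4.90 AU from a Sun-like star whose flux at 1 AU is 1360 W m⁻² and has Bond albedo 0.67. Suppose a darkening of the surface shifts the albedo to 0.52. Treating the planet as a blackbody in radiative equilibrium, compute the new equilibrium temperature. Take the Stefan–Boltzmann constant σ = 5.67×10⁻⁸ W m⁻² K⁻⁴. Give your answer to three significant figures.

By the inverse-square law, S = 1360/4.90² = 56.64 W m⁻².
T₂ = [S(1−α₂)/(4σ)]^(1/4) = [56.64·0.48/(4σ)]^(1/4) = 104.6 K.

105 kelvin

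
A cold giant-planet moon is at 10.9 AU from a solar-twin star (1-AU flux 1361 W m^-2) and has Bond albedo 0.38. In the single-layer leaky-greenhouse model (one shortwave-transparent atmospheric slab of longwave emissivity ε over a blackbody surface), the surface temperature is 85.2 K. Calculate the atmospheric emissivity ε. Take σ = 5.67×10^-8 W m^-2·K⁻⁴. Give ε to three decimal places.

Flux at the orbit: S = 1361/(10.9)² = 11.46 W m^-2.
TOA balance gives T_e = 74.81 K.
Since (2−ε)/2 = (T_e/T_s)⁴ = 0.5943, ε = 0.8114.

0.811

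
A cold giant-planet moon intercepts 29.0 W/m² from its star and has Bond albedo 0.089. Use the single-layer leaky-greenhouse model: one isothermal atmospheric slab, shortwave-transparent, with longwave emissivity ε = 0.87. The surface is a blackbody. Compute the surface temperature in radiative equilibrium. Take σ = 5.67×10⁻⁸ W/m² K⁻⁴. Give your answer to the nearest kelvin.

Effective emission temperature (TOA balance): σT_e⁴ = S(1−α)/4 = 6.605 W/m² → T_e = 103.9 K.
The surface balance (absorbed SW + ε·downward IR = σT_s⁴) with T_a⁴ = T_s⁴/2 reduces to T_s = T_e·[2/(2−ε)]^¼ = 119.8 K.

120 K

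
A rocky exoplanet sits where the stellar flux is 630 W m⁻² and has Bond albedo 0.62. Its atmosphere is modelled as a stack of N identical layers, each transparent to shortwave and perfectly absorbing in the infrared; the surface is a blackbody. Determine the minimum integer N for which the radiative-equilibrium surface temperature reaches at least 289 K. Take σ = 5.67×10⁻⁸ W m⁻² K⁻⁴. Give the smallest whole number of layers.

OLR = S(1−α)/4 = 59.85 W m⁻²; the top layer radiates at T_e = 180.2 K.
Since T_s⁴ = (N+1)T_e⁴, we need N ≥ (T_s/T_e)⁴ − 1 = 5.609.
Rounding up, N = 6.

6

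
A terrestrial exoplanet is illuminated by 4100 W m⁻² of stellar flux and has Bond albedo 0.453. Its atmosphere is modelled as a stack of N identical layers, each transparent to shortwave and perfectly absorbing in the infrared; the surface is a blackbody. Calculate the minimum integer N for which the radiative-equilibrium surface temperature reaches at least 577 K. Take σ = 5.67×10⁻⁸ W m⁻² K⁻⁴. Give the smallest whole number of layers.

11

The effective emission temperature is T_e = [S(1−α)/(4σ)]^¼ = 315.3 K.
Need (N+1)T_e⁴ ≥ T_s⁴, i.e. N+1 ≥ (577/315.3)⁴ = 11.209.
Rounding up, N = 11.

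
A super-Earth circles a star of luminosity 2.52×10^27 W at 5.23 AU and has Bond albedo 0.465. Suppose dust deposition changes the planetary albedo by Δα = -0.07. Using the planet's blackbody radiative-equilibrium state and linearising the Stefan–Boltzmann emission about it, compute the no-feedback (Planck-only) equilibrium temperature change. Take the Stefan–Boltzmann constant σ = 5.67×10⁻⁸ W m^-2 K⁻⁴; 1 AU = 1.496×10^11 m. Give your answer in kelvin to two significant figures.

5.5 kelvin

Orbital distance: d = 5.23 AU = 7.824×10^11 m.
S = L/(4πd²) = 327.6 W m^-2.
The baseline emission temperature is T_e = 166.7 K.
TOA radiative forcing: ΔF = −S·Δα/4 = −327.6·(-0.07)/4 = 5.733 W m^-2.
Planck response: λ_P = 4σT_e³ = 4·5.67×10⁻⁸·(166.7)³ = 1.051 W m^-2/K.
Hence the no-feedback warming is ΔF/(4σT_e³) = 5.45 K.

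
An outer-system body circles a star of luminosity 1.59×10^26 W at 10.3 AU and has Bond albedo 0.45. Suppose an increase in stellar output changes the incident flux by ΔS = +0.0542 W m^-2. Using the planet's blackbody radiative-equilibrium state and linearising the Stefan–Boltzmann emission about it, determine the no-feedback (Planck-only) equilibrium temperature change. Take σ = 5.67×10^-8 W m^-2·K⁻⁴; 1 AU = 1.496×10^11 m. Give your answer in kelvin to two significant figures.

d = 10.3 × 1.496×10^11 m = 1.541×10^12 m.
Flux at the orbit: S = L/(4πd²) = 1.59×10^26/(4π·(1.54×10^12)²) = 5.329 W m^-2.
Unperturbed T_e = [5.329·(1−0.45)/(4σ)]^¼ = 59.96 K.
TOA radiative forcing: ΔF = (1−α)ΔS/4 = 0.55·(+0.0542)/4 = 0.007452 W m^-2.
The Planck feedback parameter is 4σT_e³ = 0.04888 W m^-2/K.
Hence the no-feedback warming is ΔF/(4σT_e³) = 0.152 K.

0.15 K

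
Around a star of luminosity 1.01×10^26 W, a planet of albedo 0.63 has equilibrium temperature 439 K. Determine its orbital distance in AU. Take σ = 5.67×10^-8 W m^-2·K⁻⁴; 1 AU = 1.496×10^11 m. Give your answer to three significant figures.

Energy balance gives S = 4σT⁴/(1−α) = 22770 W m^-2.
Then d = [L/(4πS)]^(1/2) = 1.879×10^10 m, i.e. 0.1256 AU.

0.126 AU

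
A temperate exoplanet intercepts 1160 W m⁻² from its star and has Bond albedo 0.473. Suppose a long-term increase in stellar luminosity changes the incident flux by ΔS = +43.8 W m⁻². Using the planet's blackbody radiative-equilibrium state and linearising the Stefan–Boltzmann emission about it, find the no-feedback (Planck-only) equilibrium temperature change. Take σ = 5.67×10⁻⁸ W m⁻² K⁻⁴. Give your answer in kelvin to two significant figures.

2.2 K

Unperturbed T_e = [1160·(1−0.473)/(4σ)]^¼ = 227.9 K.
ΔF = Δ[S(1−α)]/4 = (1−0.473)·+43.8/4 = 5.771 W m⁻².
The Planck feedback parameter is 4σT_e³ = 2.683 W m⁻²/K.
ΔT₀ = ΔF/λ_P = 5.771/2.683 = 2.15 K.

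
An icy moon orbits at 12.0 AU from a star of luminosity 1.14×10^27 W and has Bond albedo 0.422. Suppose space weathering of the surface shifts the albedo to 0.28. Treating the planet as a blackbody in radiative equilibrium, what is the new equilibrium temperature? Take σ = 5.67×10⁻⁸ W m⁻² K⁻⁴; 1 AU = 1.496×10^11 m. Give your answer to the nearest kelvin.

Orbital distance: d = 12.0 AU = 1.795×10^12 m.
Spreading L over a sphere of radius d: S = 1.14×10^27/(4π·1.80×10^12²) = 28.15 W m⁻².
T₂ = [S(1−α₂)/(4σ)]^(1/4) = [28.15·0.72/(4σ)]^(1/4) = 97.23 K.

97 K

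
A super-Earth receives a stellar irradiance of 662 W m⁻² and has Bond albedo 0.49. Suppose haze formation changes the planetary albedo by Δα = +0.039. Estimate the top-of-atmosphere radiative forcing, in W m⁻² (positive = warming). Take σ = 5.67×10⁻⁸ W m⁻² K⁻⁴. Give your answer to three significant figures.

TOA radiative forcing: ΔF = −S·Δα/4 = −662.0·(+0.039)/4 = -6.455 W m⁻².

-6.45 W m⁻²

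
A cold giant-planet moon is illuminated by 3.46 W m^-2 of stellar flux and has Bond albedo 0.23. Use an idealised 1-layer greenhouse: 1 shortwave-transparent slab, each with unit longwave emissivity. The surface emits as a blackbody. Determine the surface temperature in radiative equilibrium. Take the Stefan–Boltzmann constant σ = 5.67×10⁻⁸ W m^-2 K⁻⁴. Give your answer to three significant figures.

The effective emission temperature is T_e = [S(1−α)/(4σ)]^¼ = 58.54 K.
With N = 1 opaque layers, T_s = (N+1)^(1/4)·T_e = 2^(1/4)·58.54 = 69.62 K.

69.6 K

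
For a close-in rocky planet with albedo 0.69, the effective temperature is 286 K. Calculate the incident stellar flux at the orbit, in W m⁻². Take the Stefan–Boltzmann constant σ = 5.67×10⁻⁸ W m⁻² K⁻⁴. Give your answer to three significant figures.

4890 W m⁻²

From S(1−α)/4 = σT⁴: S = 4σT⁴/(1−α).
σT⁴ = 5.67×10⁻⁸·(286)⁴ = 379.4 W m⁻².
S = 4·379.4/0.31 = 4895 W m⁻².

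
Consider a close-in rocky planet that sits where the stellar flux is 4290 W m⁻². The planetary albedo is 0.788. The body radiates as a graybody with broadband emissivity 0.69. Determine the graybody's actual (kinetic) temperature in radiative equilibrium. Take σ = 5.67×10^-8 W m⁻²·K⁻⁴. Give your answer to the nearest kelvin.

The planet absorbs (1−α)S over its disc πR² and re-emits over 4πR², so the mean absorbed flux is (1−0.788)·4290/4 = 227.4 W m⁻².
Equating to εσT⁴ with ε = 0.69: T = (227.4/0.69σ)^(1/4) = 276.1 K.

276 K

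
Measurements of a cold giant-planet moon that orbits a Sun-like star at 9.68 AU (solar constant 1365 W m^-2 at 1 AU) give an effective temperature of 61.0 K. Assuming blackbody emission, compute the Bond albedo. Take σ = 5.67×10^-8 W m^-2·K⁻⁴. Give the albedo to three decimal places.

0.784

Flux at the orbit: S = 1365/(9.68)² = 14.57 W m^-2.
Rearranging the radiative balance, α = 1 − 4σT⁴/S.
σT⁴ = 0.7851 W m^-2, so 4σT⁴ = 3.140 W m^-2.
1−α = 3.140/14.57 = 0.2156, so α = 0.7844.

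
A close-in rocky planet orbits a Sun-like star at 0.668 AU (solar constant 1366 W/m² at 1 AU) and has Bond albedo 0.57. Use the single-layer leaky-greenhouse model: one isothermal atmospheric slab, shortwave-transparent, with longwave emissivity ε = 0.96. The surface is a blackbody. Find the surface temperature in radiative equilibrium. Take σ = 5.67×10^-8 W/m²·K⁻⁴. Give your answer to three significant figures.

325 K

By the inverse-square law, S = 1366/0.668² = 3061 W/m².
Effective emission temperature (TOA balance): σT_e⁴ = S(1−α)/4 = 329.1 W/m² → T_e = 276.0 K.
Surface balance with a leaky layer gives σT_s⁴ = σT_e⁴·2/(2−ε), so T_s = T_e·[2/(2−0.96)]^(1/4) = 325.0 K.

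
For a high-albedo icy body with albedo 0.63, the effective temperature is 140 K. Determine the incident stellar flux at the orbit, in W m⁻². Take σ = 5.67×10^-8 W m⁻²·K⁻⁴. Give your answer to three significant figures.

From S(1−α)/4 = σT⁴: S = 4σT⁴/(1−α).
σT⁴ = 5.67×10⁻⁸·(140)⁴ = 21.78 W m⁻².
So S = 4×21.78/(1−0.63) = 235.5 W m⁻².

235 W m⁻²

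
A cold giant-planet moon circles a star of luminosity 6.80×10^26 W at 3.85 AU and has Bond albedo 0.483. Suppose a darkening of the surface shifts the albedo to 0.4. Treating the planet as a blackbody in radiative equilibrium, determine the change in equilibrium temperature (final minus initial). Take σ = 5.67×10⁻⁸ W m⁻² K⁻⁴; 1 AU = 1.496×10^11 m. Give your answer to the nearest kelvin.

Orbital distance: d = 3.85 AU = 5.760×10^11 m.
Spreading L over a sphere of radius d: S = 6.80×10^26/(4π·5.76×10^11²) = 163.1 W m⁻².
Before: T₁ = [163.1·0.517/(4σ)]^(1/4) = 138.9 K.
Final:   T₂ = [S(1−0.4)/(4σ)]^(1/4) = 144.1 K.
ΔT = T₂ − T₁ = 5.266 K.

5 K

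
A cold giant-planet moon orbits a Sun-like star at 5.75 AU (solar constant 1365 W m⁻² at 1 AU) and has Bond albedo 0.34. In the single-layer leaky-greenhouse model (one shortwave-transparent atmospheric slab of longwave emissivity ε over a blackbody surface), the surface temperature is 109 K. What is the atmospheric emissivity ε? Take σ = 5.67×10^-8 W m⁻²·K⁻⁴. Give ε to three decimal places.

Irradiance scales as 1/d², so S = 1365 W m⁻² × (1/5.75)² = 41.29 W m⁻².
First, T_e = [41.29·(1−0.34)/(4σ)]^(1/4) = 104.7 K.
Since (2−ε)/2 = (T_e/T_s)⁴ = 0.8511, ε = 0.2978.

0.298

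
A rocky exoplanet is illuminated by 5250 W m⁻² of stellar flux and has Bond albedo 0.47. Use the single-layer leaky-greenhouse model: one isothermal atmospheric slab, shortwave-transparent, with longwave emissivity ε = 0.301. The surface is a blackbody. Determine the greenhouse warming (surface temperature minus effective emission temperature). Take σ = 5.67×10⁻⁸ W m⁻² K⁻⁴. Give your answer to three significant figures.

13.9 K

At the top of the atmosphere, σT_e⁴ = S(1−α)/4 = 695.6 W m⁻², giving T_e = 332.8 K.
The surface balance (absorbed SW + ε·downward IR = σT_s⁴) with T_a⁴ = T_s⁴/2 reduces to T_s = T_e·[2/(2−ε)]^¼ = 346.7 K.
Greenhouse warming: T_s − T_e = 13.85 K.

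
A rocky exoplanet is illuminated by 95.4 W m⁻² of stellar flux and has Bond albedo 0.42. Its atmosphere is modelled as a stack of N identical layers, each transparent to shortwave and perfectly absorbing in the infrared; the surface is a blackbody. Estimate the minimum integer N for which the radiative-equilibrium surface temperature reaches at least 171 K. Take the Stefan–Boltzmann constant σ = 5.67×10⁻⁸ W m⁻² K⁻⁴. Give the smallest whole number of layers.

Top-of-atmosphere balance: σT_e⁴ = S(1−α)/4 = 13.83 W m⁻² → T_e = 125.0 K.
Since T_s⁴ = (N+1)T_e⁴, we need N ≥ (T_s/T_e)⁴ − 1 = 2.505.
So N ≥ 2.505; the smallest integer is N = 3.

3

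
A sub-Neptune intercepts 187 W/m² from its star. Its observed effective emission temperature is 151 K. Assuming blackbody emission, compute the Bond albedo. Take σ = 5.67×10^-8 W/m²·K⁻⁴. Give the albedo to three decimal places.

Energy balance: S(1−α)/4 = σT⁴, so 1−α = 4σT⁴/S.
σT⁴ = 29.48 W/m², so 4σT⁴ = 117.9 W/m².
1−α = 117.9/187.0 = 0.6305, so α = 0.3695.

0.369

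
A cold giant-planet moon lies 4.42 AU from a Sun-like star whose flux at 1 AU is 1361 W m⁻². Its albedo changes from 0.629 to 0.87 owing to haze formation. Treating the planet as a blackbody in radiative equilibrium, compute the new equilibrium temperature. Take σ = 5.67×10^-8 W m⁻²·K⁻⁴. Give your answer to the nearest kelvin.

79 K

By the inverse-square law, S = 1361/4.42² = 69.66 W m⁻².
T₂ = [S(1−α₂)/(4σ)]^(1/4) = [69.66·0.13/(4σ)]^(1/4) = 79.49 K.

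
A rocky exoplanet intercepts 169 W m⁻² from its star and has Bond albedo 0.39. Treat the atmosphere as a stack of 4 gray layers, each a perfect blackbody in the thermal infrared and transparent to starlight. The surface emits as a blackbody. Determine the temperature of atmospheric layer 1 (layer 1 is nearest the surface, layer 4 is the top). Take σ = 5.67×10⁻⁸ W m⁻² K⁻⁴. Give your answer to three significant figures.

The effective emission temperature is T_e = [S(1−α)/(4σ)]^¼ = 146.0 K.
The net upward flux σT_e⁴ is constant between every pair of levels, so T_k⁴ = (N+1−k)T_e⁴.
With k = 1: T_1 = (4+1−1)^¼·146.0 K = 206.5 K.

206 kelvin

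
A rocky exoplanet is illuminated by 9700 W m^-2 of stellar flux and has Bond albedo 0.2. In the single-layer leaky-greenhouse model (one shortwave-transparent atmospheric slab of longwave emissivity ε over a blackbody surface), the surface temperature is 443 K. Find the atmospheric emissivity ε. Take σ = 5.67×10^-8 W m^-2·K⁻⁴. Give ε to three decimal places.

Effective temperature: T_e = [S(1−α)/(4σ)]^(1/4) = 430.1 K.
T_s⁴ = T_e⁴·2/(2−ε) → ε = 2 − 2(T_e/T_s)⁴ = 2 − 2·(430.1/443)⁴ = 0.2232.

0.223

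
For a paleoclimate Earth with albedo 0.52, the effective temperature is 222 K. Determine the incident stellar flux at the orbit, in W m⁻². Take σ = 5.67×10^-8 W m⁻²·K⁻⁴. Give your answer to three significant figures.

Invert the energy balance for S: S = 4σT⁴/(1−α).
The emitted flux is σT⁴ = 137.7 W m⁻².
S = 4·137.7/0.48 = 1148 W m⁻².

1150 W m⁻²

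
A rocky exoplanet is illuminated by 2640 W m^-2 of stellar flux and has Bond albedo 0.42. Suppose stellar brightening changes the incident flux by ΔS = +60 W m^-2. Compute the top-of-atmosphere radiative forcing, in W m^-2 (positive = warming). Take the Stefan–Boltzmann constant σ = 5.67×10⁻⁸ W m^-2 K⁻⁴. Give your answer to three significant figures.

8.70 W m^-2

TOA radiative forcing: ΔF = (1−α)ΔS/4 = 0.58·(+60)/4 = 8.700 W m^-2.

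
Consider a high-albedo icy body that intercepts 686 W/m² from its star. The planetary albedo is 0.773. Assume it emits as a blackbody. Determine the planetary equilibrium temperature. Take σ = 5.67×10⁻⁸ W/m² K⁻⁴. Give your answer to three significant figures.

162 kelvin

Averaging over the sphere, the absorbed flux is S(1−α)/4 = 38.93 W/m².
Balancing against σT⁴: T = (38.93/5.67×10⁻⁸)^(1/4) = 161.9 K.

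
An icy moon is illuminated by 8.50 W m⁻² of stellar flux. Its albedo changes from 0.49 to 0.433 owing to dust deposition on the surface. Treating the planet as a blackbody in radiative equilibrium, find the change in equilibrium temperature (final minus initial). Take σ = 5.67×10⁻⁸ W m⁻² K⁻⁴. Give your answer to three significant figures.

1.77 K

Initial: T₁ = [S(1−0.49)/(4σ)]^(1/4) = 66.12 K.
Final:   T₂ = [S(1−0.433)/(4σ)]^(1/4) = 67.90 K.
ΔT = T₂ − T₁ = 1.775 K.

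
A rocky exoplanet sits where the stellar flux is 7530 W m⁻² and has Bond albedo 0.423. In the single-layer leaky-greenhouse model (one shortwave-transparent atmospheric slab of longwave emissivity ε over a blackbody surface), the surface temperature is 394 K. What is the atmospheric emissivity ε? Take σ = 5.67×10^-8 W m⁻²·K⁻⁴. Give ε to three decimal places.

0.410

First, T_e = [7530·(1−0.423)/(4σ)]^(1/4) = 372.0 K.
Since (2−ε)/2 = (T_e/T_s)⁴ = 0.7950, ε = 0.4101.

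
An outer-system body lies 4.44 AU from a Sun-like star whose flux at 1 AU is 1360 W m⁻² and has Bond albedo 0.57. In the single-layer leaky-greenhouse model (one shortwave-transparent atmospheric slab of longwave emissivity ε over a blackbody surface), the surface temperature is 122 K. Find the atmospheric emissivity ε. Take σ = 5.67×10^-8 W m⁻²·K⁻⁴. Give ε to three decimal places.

0.819

By the inverse-square law, S = 1360/4.44² = 68.99 W m⁻².
Effective temperature: T_e = [S(1−α)/(4σ)]^(1/4) = 106.9 K.
Inverting T_s⁴ = 2T_e⁴/(2−ε): (T_e/T_s)⁴ = 0.5904, so ε = 2(1 − 0.5904) = 0.8192.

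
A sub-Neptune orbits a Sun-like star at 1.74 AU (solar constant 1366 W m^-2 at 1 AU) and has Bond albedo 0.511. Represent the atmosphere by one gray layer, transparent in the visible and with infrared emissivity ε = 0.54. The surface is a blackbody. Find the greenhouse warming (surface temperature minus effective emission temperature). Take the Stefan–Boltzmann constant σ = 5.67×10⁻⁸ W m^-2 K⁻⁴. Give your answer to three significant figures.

14.5 K

Flux at the orbit: S = 1366/(1.74)² = 451.2 W m^-2.
Effective emission temperature (TOA balance): σT_e⁴ = S(1−α)/4 = 55.16 W m^-2 → T_e = 176.6 K.
The surface balance (absorbed SW + ε·downward IR = σT_s⁴) with T_a⁴ = T_s⁴/2 reduces to T_s = T_e·[2/(2−ε)]^¼ = 191.1 K.
Greenhouse warming: T_s − T_e = 14.46 K.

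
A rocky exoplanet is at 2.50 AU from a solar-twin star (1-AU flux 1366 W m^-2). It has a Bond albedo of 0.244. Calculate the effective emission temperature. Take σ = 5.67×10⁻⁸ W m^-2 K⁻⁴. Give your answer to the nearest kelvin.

By the inverse-square law, S = 1366/2.50² = 218.6 W m^-2.
Absorbed flux (global mean): S(1−α)/4 = 218.6·0.756/4 = 41.31 W m^-2.
Set σT⁴ = 41.31 → T = (41.31/σ)^(1/4) = 164.3 K.

164 K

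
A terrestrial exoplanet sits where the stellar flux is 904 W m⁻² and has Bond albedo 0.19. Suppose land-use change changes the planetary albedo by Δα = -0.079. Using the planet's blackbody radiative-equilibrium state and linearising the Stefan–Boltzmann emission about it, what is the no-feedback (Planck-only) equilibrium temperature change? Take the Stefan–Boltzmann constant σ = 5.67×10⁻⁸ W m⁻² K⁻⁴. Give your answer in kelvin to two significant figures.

5.8 kelvin

The baseline emission temperature is T_e = 238.4 K.
TOA radiative forcing: ΔF = −S·Δα/4 = −904.0·(-0.079)/4 = 17.85 W m⁻².
Planck response: λ_P = 4σT_e³ = 4·5.67×10⁻⁸·(238.4)³ = 3.072 W m⁻²/K.
So ΔT₀ = 17.85/3.072 = 5.81 K.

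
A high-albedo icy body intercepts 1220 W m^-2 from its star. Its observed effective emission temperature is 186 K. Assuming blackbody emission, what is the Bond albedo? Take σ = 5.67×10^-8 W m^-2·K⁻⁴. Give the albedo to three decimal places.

Energy balance: S(1−α)/4 = σT⁴, so 1−α = 4σT⁴/S.
σT⁴ = 67.86 W m^-2, so 4σT⁴ = 271.5 W m^-2.
1−α = 271.5/1220 = 0.2225, so α = 0.7775.

0.777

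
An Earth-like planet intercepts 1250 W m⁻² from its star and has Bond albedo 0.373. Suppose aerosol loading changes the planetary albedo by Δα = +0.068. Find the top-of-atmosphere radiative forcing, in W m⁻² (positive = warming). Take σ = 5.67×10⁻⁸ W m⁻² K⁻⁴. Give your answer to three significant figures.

The change in absorbed flux is Δ[S(1−α)/4] = −SΔα/4 = -21.25 W m⁻².

-21.2 W m⁻²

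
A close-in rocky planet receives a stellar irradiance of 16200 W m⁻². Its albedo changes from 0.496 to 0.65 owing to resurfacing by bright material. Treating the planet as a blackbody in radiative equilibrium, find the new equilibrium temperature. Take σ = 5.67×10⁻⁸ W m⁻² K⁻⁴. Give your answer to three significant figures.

With the new albedo, S(1−α₂)/4 = 1418 W m⁻², so T₂ = 397.6 K.

398 K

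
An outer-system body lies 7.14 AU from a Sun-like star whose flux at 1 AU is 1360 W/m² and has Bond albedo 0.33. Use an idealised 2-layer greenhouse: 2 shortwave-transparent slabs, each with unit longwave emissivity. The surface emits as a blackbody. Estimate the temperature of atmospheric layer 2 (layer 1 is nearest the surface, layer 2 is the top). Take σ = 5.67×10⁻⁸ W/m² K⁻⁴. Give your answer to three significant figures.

Flux at the orbit: S = 1360/(7.14)² = 26.68 W/m².
The effective emission temperature is T_e = [S(1−α)/(4σ)]^¼ = 94.22 K.
Each opaque layer satisfies 2T_j⁴ = T_{j−1}⁴ + T_{j+1}⁴, giving T_k⁴ = (N+1−k)T_e⁴.
With k = 2: T_2 = (2+1−2)^¼·94.22 K = 94.22 K.

94.2 K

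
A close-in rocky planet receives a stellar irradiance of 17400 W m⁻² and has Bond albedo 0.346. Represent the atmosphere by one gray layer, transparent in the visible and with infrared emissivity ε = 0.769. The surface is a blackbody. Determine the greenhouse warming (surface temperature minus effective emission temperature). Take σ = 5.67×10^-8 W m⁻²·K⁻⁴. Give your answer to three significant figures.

At the top of the atmosphere, σT_e⁴ = S(1−α)/4 = 2845 W m⁻², giving T_e = 473.3 K.
For a single slab of emissivity ε, T_s⁴ = 2T_e⁴/(2−ε); thus T_s = 473.3·(1.625)^(1/4) = 534.3 K.
The atmosphere warms the surface by 61.05 K.

61.1 K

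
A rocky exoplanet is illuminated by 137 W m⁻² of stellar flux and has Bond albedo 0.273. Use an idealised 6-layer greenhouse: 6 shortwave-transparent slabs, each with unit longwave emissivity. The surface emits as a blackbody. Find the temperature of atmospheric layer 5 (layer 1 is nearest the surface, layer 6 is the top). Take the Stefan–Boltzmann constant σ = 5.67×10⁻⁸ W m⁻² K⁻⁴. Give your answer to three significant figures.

Top-of-atmosphere balance: σT_e⁴ = S(1−α)/4 = 24.90 W m⁻² → T_e = 144.8 K.
Each opaque layer satisfies 2T_j⁴ = T_{j−1}⁴ + T_{j+1}⁴, giving T_k⁴ = (N+1−k)T_e⁴.
With k = 5: T_5 = (6+1−5)^¼·144.8 K = 172.2 K.

172 K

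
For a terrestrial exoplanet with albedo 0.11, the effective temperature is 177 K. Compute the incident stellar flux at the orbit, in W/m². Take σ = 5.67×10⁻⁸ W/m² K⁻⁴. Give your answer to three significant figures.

Invert the energy balance for S: S = 4σT⁴/(1−α).
The emitted flux is σT⁴ = 55.65 W/m².
S = 4·55.65/0.89 = 250.1 W/m².

250 W/m²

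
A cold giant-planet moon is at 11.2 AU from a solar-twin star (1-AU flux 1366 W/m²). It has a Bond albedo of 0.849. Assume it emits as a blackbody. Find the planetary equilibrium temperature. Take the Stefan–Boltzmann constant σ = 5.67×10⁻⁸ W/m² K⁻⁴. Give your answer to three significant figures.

Flux at the orbit: S = 1366/(11.2)² = 10.89 W/m².
Absorbed flux (global mean): S(1−α)/4 = 10.89·0.151/4 = 0.4111 W/m².
Set σT⁴ = 0.4111 → T = (0.4111/σ)^(1/4) = 51.89 K.

51.9 K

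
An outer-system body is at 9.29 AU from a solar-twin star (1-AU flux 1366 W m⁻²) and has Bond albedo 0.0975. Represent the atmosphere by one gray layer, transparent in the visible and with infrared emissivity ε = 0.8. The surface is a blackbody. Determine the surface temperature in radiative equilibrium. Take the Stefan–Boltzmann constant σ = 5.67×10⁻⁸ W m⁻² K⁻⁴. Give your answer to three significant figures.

By the inverse-square law, S = 1366/9.29² = 15.83 W m⁻².
Effective emission temperature (TOA balance): σT_e⁴ = S(1−α)/4 = 3.571 W m⁻² → T_e = 89.09 K.
For a single slab of emissivity ε, T_s⁴ = 2T_e⁴/(2−ε); thus T_s = 89.09·(1.667)^(1/4) = 101.2 K.

101 K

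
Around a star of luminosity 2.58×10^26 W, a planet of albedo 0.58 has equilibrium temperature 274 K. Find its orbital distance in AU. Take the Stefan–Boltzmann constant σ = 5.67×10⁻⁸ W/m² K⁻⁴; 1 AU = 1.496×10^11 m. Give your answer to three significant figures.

Required flux: S = 4σT⁴/(1−α) = 3044 W/m².
Then d = [L/(4πS)]^(1/2) = 8.213×10^10 m, i.e. 0.5490 AU.

0.549 AU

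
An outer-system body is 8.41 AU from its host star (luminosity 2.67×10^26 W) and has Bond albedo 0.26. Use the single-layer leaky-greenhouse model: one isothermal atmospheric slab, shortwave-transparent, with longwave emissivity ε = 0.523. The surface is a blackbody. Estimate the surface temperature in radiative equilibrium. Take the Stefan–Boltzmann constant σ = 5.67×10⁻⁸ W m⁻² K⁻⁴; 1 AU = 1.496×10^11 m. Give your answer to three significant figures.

87.8 kelvin

d = 8.41 × 1.496×10^11 m = 1.258×10^12 m.
S = L/(4πd²) = 13.42 W m⁻².
At the top of the atmosphere, σT_e⁴ = S(1−α)/4 = 2.483 W m⁻², giving T_e = 81.35 K.
For a single slab of emissivity ε, T_s⁴ = 2T_e⁴/(2−ε); thus T_s = 81.35·(1.354)^(1/4) = 87.75 K.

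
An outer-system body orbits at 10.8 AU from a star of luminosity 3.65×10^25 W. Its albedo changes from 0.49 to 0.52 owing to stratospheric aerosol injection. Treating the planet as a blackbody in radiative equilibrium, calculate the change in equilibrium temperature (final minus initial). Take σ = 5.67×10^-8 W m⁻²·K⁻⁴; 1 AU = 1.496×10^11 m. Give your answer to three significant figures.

Orbital distance: d = 10.8 AU = 1.616×10^12 m.
Spreading L over a sphere of radius d: S = 3.65×10^25/(4π·1.62×10^12²) = 1.113 W m⁻².
With α = 0.49, T₁ = 39.77 K.
Final:   T₂ = [S(1−0.52)/(4σ)]^(1/4) = 39.17 K.
Change: 39.17 − 39.77 = -0.5982 K.

-0.598 K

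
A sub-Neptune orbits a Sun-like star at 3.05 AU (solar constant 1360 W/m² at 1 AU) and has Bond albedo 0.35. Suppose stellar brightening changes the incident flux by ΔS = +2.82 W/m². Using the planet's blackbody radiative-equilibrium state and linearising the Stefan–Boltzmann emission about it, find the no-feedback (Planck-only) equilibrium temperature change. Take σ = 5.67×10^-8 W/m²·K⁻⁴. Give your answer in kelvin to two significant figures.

0.69 K

Irradiance scales as 1/d², so S = 1360 W/m² × (1/3.05)² = 146.2 W/m².
The baseline emission temperature is T_e = 143.1 K.
Only a fraction (1−α) is absorbed and it's spread over 4πR², so ΔF = (1−α)ΔS/4 = 0.4582 W/m².
Planck response: λ_P = 4σT_e³ = 4·5.67×10⁻⁸·(143.1)³ = 0.6642 W/m²/K.
So ΔT₀ = 0.4582/0.6642 = 0.690 K.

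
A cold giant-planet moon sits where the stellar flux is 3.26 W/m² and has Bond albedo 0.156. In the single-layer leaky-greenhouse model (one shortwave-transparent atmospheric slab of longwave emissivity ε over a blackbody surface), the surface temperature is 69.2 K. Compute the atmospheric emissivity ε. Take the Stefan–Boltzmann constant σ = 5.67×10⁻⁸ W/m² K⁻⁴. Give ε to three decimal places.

0.942

TOA balance gives T_e = 59.02 K.
Inverting T_s⁴ = 2T_e⁴/(2−ε): (T_e/T_s)⁴ = 0.5290, so ε = 2(1 − 0.5290) = 0.9419.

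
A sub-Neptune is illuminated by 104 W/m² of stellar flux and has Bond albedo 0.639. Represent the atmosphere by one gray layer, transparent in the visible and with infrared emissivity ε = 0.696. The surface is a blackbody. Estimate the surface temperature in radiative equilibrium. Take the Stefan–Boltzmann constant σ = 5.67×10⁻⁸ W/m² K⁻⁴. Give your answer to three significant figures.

Effective emission temperature (TOA balance): σT_e⁴ = S(1−α)/4 = 9.386 W/m² → T_e = 113.4 K.
For a single slab of emissivity ε, T_s⁴ = 2T_e⁴/(2−ε); thus T_s = 113.4·(1.534)^(1/4) = 126.2 K.

126 K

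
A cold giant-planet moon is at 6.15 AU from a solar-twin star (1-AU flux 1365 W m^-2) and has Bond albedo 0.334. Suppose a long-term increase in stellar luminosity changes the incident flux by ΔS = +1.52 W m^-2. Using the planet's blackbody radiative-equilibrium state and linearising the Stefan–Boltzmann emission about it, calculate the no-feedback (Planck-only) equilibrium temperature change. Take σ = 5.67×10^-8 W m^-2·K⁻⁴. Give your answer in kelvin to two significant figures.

Flux at the orbit: S = 1365/(6.15)² = 36.09 W m^-2.
Reference equilibrium: T_e = [S(1−α)/(4σ)]^(1/4) = 101.5 K.
TOA radiative forcing: ΔF = (1−α)ΔS/4 = 0.666·(+1.52)/4 = 0.2531 W m^-2.
The Planck feedback parameter is 4σT_e³ = 0.2369 W m^-2/K.
So ΔT₀ = 0.2531/0.2369 = 1.07 K.

1.1 K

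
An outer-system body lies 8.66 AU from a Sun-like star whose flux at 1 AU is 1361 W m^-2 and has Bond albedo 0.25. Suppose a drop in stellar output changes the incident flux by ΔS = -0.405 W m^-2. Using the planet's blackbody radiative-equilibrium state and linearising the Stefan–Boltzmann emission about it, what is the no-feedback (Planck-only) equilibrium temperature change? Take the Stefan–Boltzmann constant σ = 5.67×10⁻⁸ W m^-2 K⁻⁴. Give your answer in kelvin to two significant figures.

Flux at the orbit: S = 1361/(8.66)² = 18.15 W m^-2.
The baseline emission temperature is T_e = 88.02 K.
TOA radiative forcing: ΔF = (1−α)ΔS/4 = 0.75·(-0.405)/4 = -0.07594 W m^-2.
The Planck feedback parameter is 4σT_e³ = 0.1546 W m^-2/K.
So ΔT₀ = -0.07594/0.1546 = -0.491 K.

-0.49 kelvin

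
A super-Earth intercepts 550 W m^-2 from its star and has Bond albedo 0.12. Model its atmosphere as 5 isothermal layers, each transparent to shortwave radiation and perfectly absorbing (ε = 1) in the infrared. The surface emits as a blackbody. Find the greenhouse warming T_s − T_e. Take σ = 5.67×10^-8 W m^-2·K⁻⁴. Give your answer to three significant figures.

121 K

OLR = S(1−α)/4 = 121.0 W m^-2; the top layer radiates at T_e = 214.9 K.
T_s = (N+1)^(1/4)·T_e = 336.4 K.
So the greenhouse effect raises the surface by 336.4 − 214.9 = 121.5 K.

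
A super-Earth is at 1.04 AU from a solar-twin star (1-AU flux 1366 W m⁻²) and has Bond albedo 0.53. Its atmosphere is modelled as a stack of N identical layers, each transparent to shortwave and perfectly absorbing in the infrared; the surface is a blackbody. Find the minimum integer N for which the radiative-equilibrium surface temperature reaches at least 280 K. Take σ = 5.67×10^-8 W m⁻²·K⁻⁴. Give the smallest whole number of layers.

By the inverse-square law, S = 1366/1.04² = 1263 W m⁻².
The effective emission temperature is T_e = [S(1−α)/(4σ)]^¼ = 226.2 K.
T_s = (N+1)^(1/4)·T_e ≥ 280 K requires N+1 ≥ (T_s/T_e)⁴ = (280/226.2)⁴ = 2.349.
The minimum whole number is N = 2.

2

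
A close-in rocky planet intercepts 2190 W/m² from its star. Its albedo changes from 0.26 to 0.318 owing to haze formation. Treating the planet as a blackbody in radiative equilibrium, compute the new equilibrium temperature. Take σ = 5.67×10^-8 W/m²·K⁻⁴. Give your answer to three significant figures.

285 kelvin

New equilibrium: T₂ = [(1−0.318)·2190/(4σ)]^(1/4) = 284.9 K.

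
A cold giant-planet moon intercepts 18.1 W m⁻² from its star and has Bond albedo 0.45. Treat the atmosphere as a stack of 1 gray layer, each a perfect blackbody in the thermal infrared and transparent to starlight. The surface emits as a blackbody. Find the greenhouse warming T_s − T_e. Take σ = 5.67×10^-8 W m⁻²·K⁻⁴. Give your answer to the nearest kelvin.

15 kelvin

The effective emission temperature is T_e = [S(1−α)/(4σ)]^¼ = 81.40 K.
Surface: T_s = (2)^¼·T_e = 96.80 K.
Warming: T_s − T_e = 15.40 K.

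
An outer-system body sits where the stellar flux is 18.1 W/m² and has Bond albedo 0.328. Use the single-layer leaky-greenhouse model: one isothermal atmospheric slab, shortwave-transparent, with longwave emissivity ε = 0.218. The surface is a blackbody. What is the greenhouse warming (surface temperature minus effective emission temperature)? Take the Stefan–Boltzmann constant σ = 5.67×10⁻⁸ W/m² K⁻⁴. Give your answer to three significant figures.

2.51 kelvin

The planet radiates to space at T_e = [S(1−α)/(4σ)]^(1/4) = 85.58 K.
For a single slab of emissivity ε, T_s⁴ = 2T_e⁴/(2−ε); thus T_s = 85.58·(1.122)^(1/4) = 88.08 K.
The atmosphere warms the surface by 2.505 K.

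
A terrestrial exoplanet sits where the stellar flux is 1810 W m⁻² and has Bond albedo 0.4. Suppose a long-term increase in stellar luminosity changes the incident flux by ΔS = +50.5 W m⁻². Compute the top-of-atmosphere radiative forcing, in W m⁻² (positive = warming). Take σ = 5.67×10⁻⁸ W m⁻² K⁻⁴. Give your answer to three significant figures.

7.57 W m⁻²

TOA radiative forcing: ΔF = (1−α)ΔS/4 = 0.6·(+50.5)/4 = 7.575 W m⁻².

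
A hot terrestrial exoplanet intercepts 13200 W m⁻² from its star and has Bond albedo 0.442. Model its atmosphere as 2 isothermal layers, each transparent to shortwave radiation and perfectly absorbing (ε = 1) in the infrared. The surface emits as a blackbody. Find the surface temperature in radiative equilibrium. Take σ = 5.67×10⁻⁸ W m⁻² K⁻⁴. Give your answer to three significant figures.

The effective emission temperature is T_e = [S(1−α)/(4σ)]^¼ = 424.5 K.
With N = 2 opaque layers, T_s = (N+1)^(1/4)·T_e = 3^(1/4)·424.5 = 558.7 K.

559 K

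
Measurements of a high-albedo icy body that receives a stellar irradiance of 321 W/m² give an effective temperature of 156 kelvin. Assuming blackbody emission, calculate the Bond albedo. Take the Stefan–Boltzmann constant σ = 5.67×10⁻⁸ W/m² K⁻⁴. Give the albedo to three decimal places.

0.582

Rearranging the radiative balance, α = 1 − 4σT⁴/S.
4σT⁴ = 4·5.67×10⁻⁸·(156)⁴ = 134.3 W/m².
Hence α = 1 − 134.3/321.0 = 0.5816.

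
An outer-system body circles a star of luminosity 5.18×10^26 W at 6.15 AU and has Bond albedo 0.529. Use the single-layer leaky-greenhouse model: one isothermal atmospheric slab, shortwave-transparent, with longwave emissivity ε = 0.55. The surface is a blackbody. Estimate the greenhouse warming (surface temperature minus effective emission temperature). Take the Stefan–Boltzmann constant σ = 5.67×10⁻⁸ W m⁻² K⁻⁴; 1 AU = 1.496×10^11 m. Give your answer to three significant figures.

8.40 kelvin

d = 6.15 × 1.496×10^11 m = 9.200×10^11 m.
Spreading L over a sphere of radius d: S = 5.18×10^26/(4π·9.20×10^11²) = 48.70 W m⁻².
At the top of the atmosphere, σT_e⁴ = S(1−α)/4 = 5.734 W m⁻², giving T_e = 100.3 K.
Surface balance with a leaky layer gives σT_s⁴ = σT_e⁴·2/(2−ε), so T_s = T_e·[2/(2−0.55)]^(1/4) = 108.7 K.
The atmosphere warms the surface by 8.395 K.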